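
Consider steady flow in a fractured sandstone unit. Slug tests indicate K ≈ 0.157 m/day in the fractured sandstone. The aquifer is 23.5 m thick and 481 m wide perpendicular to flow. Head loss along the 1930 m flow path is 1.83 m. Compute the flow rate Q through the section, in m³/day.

Cross-sectional area A = 481 × 23.5 = 11304 m².
Hydraulic gradient i = Δh / L = 1.83 / 1930 = 0.0009482.
Darcy's law: Q = K · A · i = 0.1570 × 11304 × 0.0009482 = 1.683 m³/day.

1.68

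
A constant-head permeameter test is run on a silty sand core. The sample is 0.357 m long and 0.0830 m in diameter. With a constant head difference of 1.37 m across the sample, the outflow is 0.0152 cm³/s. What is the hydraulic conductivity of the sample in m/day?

Cross-sectional area A = π·(d/2)² = π × (0.0830/2)² = 0.005411 m².
Convert discharge: 0.0152 cm³/s = 1.520e-08 m³/s.
Darcy's law rearranged: K = Q·L / (A·Δh) = 1.520e-08 × 0.357 / (0.005411 × 1.37) = 7.321e-07 m/s = 0.06325 m/day.

0.0632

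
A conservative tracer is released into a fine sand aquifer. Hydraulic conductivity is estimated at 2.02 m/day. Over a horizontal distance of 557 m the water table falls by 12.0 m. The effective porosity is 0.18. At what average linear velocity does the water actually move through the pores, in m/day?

Hydraulic gradient i = Δh / L = 12.0 / 557 = 0.02154.
Darcy flux q = K · i = 2.020 × 0.02154 = 0.04352 m/day.
Seepage velocity v = q / n_e = 0.04352 / 0.18 = 0.2418 m/day.

0.242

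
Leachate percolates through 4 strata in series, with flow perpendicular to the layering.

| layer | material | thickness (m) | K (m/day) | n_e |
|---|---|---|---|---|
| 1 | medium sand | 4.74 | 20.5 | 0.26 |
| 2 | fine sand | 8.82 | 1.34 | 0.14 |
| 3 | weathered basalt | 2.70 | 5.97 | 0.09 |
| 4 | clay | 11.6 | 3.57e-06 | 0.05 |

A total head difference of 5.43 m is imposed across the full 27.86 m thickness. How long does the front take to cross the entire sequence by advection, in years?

With flow normal to the layers, continuity requires the same specific discharge q through every layer.
Σ(b_i/K_i) = 4.74/20.5 + 8.82/1.34 + 2.70/5.97 + 11.6/3.57e-06 = 3.249e+06 d.
q = Δh / Σ(b_i/K_i) = 5.43 / 3.249e+06 = 1.671e-06 m/day.
In each layer the seepage velocity is v_i = q/n_i, so the layer transit time is t_i = b_i·n_i / q:
  layer 1 (medium sand): t_1 = 4.74 × 0.26 / 1.671e-06 = 7.375e+05 d
  layer 2 (fine sand): t_2 = 8.82 × 0.14 / 1.671e-06 = 7.389e+05 d
  layer 3 (weathered basalt): t_3 = 2.70 × 0.09 / 1.671e-06 = 1.454e+05 d
  layer 4 (clay): t_4 = 11.6 × 0.05 / 1.671e-06 = 3.471e+05 d
Total t = Σ t_i = 1.969e+06 days = 5390 years.

5390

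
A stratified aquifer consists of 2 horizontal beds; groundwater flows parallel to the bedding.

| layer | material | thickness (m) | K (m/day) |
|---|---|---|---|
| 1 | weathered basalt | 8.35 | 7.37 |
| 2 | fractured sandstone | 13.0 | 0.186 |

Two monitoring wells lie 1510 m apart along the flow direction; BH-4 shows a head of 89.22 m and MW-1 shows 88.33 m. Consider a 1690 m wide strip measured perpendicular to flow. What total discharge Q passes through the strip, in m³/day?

Flow is parallel to layering, so each bed carries its own Darcy discharge and the transmissivities add.
Σ(K_i·b_i) = 7.37×8.35 + 0.186×13.0 = 63.96 m²/day.
Hydraulic gradient i = (89.22 − 88.33) / 1510 = 0.89 / 1510 = 0.0005894.
Q = Σ(K_i·b_i) · W · i = 63.96 × 1690 × 0.0005894 = 63.71 m³/day.

63.7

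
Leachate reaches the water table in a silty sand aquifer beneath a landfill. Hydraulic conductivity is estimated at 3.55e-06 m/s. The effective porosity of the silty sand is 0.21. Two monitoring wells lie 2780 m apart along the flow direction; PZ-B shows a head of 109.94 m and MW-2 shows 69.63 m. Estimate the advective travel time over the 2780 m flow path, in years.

359

Convert K: 3.55e-06 m/s × 86400 = 0.3067 m/day.
Hydraulic gradient i = (109.94 − 69.63) / 2780 = 40.31 / 2780 = 0.01450.
Darcy flux q = K · i = 0.3067 × 0.01450 = 0.004447 m/day.
Seepage velocity v = q / n_e = 0.004447 / 0.21 = 0.02118 m/day.
Travel time t = L / v = 2780 / 0.02118 = 1.313e+05 days = 359.4 years.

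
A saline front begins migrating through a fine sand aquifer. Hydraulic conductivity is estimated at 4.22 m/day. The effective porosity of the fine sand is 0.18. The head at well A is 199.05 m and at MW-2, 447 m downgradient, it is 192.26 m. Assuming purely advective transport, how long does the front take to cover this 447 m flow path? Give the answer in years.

Hydraulic gradient i = (199.05 − 192.26) / 447 = 6.79 / 447 = 0.01519.
Darcy flux q = K · i = 4.220 × 0.01519 = 0.06410 m/day.
Seepage velocity v = q / n_e = 0.06410 / 0.18 = 0.3561 m/day.
Travel time t = L / v = 447 / 0.3561 = 1255 days = 3.436 years.

3.44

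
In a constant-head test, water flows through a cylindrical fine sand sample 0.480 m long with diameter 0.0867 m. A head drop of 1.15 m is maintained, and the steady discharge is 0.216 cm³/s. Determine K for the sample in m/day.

Cross-sectional area A = π·(d/2)² = π × (0.0867/2)² = 0.005904 m².
Convert discharge: 0.216 cm³/s = 2.160e-07 m³/s.
Darcy's law rearranged: K = Q·L / (A·Δh) = 2.160e-07 × 0.480 / (0.005904 × 1.15) = 1.527e-05 m/s = 1.319 m/day.

1.32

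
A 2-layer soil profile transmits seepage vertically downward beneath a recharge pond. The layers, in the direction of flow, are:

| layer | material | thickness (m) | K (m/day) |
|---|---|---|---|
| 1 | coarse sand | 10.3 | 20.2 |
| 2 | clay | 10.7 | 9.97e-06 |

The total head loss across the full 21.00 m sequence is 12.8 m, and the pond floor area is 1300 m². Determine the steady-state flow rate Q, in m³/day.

Flow is perpendicular to layering, so the layers act in series and the equivalent K is the thickness-weighted harmonic mean.
Total thickness L = 10.3 + 10.7 = 21.00 m.
Σ(b_i/K_i) = 10.3/20.2 + 10.7/9.97e-06 = 1.073e+06 d.
K_eq = L / Σ(b_i/K_i) = 21.00 / 1.073e+06 = 1.957e-05 m/day.
Q = K_eq · A · (Δh/L) = 1.957e-05 × 1300 × (12.8/21.00) = 0.01550 m³/day.

0.0155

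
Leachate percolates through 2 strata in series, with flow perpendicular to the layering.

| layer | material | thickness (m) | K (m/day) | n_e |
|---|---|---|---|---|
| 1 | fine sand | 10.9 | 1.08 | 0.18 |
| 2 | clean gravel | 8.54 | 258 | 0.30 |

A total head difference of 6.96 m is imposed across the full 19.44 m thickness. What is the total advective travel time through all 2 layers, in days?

With flow normal to the layers, continuity requires the same specific discharge q through every layer.
Σ(b_i/K_i) = 10.9/1.08 + 8.54/258 = 10.13 d.
q = Δh / Σ(b_i/K_i) = 6.96 / 10.13 = 0.6874 m/day.
In each layer the seepage velocity is v_i = q/n_i, so the layer transit time is t_i = b_i·n_i / q:
  layer 1 (fine sand): t_1 = 10.9 × 0.18 / 0.6874 = 2.854 d
  layer 2 (clean gravel): t_2 = 8.54 × 0.30 / 0.6874 = 3.727 d
Total t = Σ t_i = 6.582 days.

6.58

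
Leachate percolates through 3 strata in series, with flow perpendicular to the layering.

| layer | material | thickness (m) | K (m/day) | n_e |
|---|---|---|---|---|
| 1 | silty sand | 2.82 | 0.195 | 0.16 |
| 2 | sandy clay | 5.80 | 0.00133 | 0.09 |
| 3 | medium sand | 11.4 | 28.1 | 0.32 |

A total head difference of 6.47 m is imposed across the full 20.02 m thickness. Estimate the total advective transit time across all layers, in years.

With flow normal to the layers, continuity requires the same specific discharge q through every layer.
Σ(b_i/K_i) = 2.82/0.195 + 5.80/0.00133 + 11.4/28.1 = 4376 d.
q = Δh / Σ(b_i/K_i) = 6.47 / 4376 = 0.001479 m/day.
In each layer the seepage velocity is v_i = q/n_i, so the layer transit time is t_i = b_i·n_i / q:
  layer 1 (silty sand): t_1 = 2.82 × 0.16 / 0.001479 = 305.2 d
  layer 2 (sandy clay): t_2 = 5.80 × 0.09 / 0.001479 = 353.0 d
  layer 3 (medium sand): t_3 = 11.4 × 0.32 / 0.001479 = 2467 d
Total t = Σ t_i = 3125 days = 8.557 years.

8.56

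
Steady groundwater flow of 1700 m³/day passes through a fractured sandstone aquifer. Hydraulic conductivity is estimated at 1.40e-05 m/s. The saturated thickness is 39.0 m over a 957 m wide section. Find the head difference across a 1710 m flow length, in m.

64.4

Convert K: 1.40e-05 m/s × 86400 = 1.210 m/day.
Cross-sectional area A = 957 × 39.0 = 37323 m².
From Q = K·A·i, i = Q / (K·A) = 1700 / (1.210 × 37323) = 0.03766.
Head loss Δh = i · L = 0.03766 × 1710 = 64.39 m.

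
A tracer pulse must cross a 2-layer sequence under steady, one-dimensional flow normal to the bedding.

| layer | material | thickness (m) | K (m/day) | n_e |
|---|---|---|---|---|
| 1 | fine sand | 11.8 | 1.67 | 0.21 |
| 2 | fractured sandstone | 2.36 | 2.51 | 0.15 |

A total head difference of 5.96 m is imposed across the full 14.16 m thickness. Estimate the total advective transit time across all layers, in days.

3.80

With flow normal to the layers, continuity requires the same specific discharge q through every layer.
Σ(b_i/K_i) = 11.8/1.67 + 2.36/2.51 = 8.006 d.
q = Δh / Σ(b_i/K_i) = 5.96 / 8.006 = 0.7444 m/day.
In each layer the seepage velocity is v_i = q/n_i, so the layer transit time is t_i = b_i·n_i / q:
  layer 1 (fine sand): t_1 = 11.8 × 0.21 / 0.7444 = 3.329 d
  layer 2 (fractured sandstone): t_2 = 2.36 × 0.15 / 0.7444 = 0.4755 d
Total t = Σ t_i = 3.804 days.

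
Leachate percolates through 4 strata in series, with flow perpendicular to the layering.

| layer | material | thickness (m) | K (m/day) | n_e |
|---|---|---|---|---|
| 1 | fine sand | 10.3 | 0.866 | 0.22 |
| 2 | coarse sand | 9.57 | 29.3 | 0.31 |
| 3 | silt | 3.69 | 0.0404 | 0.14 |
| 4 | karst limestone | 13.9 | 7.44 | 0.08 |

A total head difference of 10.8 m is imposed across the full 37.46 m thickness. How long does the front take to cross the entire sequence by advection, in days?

With flow normal to the layers, continuity requires the same specific discharge q through every layer.
Σ(b_i/K_i) = 10.3/0.866 + 9.57/29.3 + 3.69/0.0404 + 13.9/7.44 = 105.4 d.
q = Δh / Σ(b_i/K_i) = 10.8 / 105.4 = 0.1024 m/day.
In each layer the seepage velocity is v_i = q/n_i, so the layer transit time is t_i = b_i·n_i / q:
  layer 1 (fine sand): t_1 = 10.3 × 0.22 / 0.1024 = 22.12 d
  layer 2 (coarse sand): t_2 = 9.57 × 0.31 / 0.1024 = 28.96 d
  layer 3 (silt): t_3 = 3.69 × 0.14 / 0.1024 = 5.043 d
  layer 4 (karst limestone): t_4 = 13.9 × 0.08 / 0.1024 = 10.85 d
Total t = Σ t_i = 66.98 days.

67.0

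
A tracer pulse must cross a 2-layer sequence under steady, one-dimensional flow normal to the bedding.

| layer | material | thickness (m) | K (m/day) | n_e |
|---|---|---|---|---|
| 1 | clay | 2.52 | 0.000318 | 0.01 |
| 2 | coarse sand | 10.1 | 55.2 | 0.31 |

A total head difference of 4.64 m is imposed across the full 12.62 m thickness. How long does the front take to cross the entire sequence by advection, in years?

14.8

With flow normal to the layers, continuity requires the same specific discharge q through every layer.
Σ(b_i/K_i) = 2.52/0.000318 + 10.1/55.2 = 7925 d.
q = Δh / Σ(b_i/K_i) = 4.64 / 7925 = 0.0005855 m/day.
In each layer the seepage velocity is v_i = q/n_i, so the layer transit time is t_i = b_i·n_i / q:
  layer 1 (clay): t_1 = 2.52 × 0.01 / 0.0005855 = 43.04 d
  layer 2 (coarse sand): t_2 = 10.1 × 0.31 / 0.0005855 = 5347 d
Total t = Σ t_i = 5391 days = 14.76 years.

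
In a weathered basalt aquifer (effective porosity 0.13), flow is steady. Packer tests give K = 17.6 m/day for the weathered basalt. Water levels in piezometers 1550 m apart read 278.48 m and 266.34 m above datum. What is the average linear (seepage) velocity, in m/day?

1.06

Hydraulic gradient i = (278.48 − 266.34) / 1550 = 12.14 / 1550 = 0.007832.
Darcy flux q = K · i = 17.60 × 0.007832 = 0.1378 m/day.
Seepage velocity v = q / n_e = 0.1378 / 0.13 = 1.060 m/day.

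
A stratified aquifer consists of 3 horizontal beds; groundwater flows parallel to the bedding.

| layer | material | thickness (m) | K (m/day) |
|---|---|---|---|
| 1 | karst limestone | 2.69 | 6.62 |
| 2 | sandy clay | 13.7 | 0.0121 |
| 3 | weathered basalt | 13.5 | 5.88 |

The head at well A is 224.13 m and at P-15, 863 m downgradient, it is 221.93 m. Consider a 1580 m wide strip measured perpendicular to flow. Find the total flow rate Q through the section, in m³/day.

Flow is parallel to layering, so each bed carries its own Darcy discharge and the transmissivities add.
Σ(K_i·b_i) = 6.62×2.69 + 0.0121×13.7 + 5.88×13.5 = 97.35 m²/day.
Hydraulic gradient i = (224.13 − 221.93) / 863 = 2.2 / 863 = 0.002549.
Q = Σ(K_i·b_i) · W · i = 97.35 × 1580 × 0.002549 = 392.1 m³/day.

392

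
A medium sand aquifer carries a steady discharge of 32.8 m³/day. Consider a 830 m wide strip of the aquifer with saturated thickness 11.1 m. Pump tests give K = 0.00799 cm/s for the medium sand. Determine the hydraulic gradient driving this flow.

Convert K: 0.00799 cm/s × 864 = 6.903 m/day.
Cross-sectional area A = 830 × 11.1 = 9213 m².
From Q = K·A·i, i = Q / (K·A) = 32.8 / (6.903 × 9213) = 0.0005157.

0.000516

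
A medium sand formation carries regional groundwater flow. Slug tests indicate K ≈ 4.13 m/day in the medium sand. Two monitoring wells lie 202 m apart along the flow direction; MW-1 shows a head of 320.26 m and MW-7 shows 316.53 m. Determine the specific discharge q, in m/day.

0.0763

Hydraulic gradient i = (320.26 − 316.53) / 202 = 3.73 / 202 = 0.01847.
Specific discharge q = K · i = 4.130 × 0.01847 = 0.07626 m/day.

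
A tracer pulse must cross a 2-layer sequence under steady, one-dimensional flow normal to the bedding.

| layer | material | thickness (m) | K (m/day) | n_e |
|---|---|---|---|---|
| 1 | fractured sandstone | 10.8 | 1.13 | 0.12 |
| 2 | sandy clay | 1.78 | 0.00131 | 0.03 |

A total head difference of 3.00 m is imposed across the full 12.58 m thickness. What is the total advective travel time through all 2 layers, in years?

1.69

With flow normal to the layers, continuity requires the same specific discharge q through every layer.
Σ(b_i/K_i) = 10.8/1.13 + 1.78/0.00131 = 1368 d.
q = Δh / Σ(b_i/K_i) = 3.00 / 1368 = 0.002192 m/day.
In each layer the seepage velocity is v_i = q/n_i, so the layer transit time is t_i = b_i·n_i / q:
  layer 1 (fractured sandstone): t_1 = 10.8 × 0.12 / 0.002192 = 591.1 d
  layer 2 (sandy clay): t_2 = 1.78 × 0.03 / 0.002192 = 24.36 d
Total t = Σ t_i = 615.5 days = 1.685 years.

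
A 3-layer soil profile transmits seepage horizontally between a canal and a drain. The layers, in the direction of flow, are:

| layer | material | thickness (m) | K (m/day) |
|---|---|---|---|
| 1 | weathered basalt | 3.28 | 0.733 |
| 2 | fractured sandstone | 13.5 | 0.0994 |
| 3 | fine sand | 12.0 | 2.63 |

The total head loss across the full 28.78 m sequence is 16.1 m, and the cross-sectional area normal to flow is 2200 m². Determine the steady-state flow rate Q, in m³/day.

245

Flow is perpendicular to layering, so the layers act in series and the equivalent K is the thickness-weighted harmonic mean.
Total thickness L = 3.28 + 13.5 + 12.0 = 28.78 m.
Σ(b_i/K_i) = 3.28/0.733 + 13.5/0.0994 + 12.0/2.63 = 144.9 d.
K_eq = L / Σ(b_i/K_i) = 28.78 / 144.9 = 0.1987 m/day.
Q = K_eq · A · (Δh/L) = 0.1987 × 2200 × (16.1/28.78) = 244.5 m³/day.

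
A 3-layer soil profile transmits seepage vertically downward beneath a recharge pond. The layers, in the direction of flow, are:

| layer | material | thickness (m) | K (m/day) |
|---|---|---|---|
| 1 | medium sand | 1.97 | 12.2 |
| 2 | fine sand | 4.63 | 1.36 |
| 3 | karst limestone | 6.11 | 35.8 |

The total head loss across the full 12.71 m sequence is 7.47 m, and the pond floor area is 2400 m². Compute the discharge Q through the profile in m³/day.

4800

Flow is perpendicular to layering, so the layers act in series and the equivalent K is the thickness-weighted harmonic mean.
Total thickness L = 1.97 + 4.63 + 6.11 = 12.71 m.
Σ(b_i/K_i) = 1.97/12.2 + 4.63/1.36 + 6.11/35.8 = 3.737 d.
K_eq = L / Σ(b_i/K_i) = 12.71 / 3.737 = 3.402 m/day.
Q = K_eq · A · (Δh/L) = 3.402 × 2400 × (7.47/12.71) = 4798 m³/day.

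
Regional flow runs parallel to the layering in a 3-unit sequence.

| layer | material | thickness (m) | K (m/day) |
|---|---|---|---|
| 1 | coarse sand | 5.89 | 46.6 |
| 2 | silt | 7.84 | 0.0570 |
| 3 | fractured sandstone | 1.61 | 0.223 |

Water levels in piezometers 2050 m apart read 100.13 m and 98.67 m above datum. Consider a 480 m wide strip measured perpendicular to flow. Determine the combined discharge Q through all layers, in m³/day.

94.1

Flow is parallel to layering, so each bed carries its own Darcy discharge and the transmissivities add.
Σ(K_i·b_i) = 46.6×5.89 + 0.0570×7.84 + 0.223×1.61 = 275.3 m²/day.
Hydraulic gradient i = (100.13 − 98.67) / 2050 = 1.46 / 2050 = 0.0007122.
Q = Σ(K_i·b_i) · W · i = 275.3 × 480 × 0.0007122 = 94.11 m³/day.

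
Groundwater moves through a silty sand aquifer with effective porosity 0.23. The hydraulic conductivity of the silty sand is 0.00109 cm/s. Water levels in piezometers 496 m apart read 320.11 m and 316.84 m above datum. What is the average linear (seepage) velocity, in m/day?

0.0270

Convert K: 0.00109 cm/s × 864 = 0.9418 m/day.
Hydraulic gradient i = (320.11 − 316.84) / 496 = 3.27 / 496 = 0.006593.
Darcy flux q = K · i = 0.9418 × 0.006593 = 0.006209 m/day.
Seepage velocity v = q / n_e = 0.006209 / 0.23 = 0.02699 m/day.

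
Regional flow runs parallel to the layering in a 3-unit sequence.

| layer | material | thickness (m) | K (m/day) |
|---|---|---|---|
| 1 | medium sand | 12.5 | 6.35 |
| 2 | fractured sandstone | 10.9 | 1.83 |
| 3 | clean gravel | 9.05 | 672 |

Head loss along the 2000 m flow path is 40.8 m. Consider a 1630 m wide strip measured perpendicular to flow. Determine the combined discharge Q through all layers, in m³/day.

Flow is parallel to layering, so each bed carries its own Darcy discharge and the transmissivities add.
Σ(K_i·b_i) = 6.35×12.5 + 1.83×10.9 + 672×9.05 = 6181 m²/day.
Hydraulic gradient i = Δh / L = 40.8 / 2000 = 0.02040.
Q = Σ(K_i·b_i) · W · i = 6181 × 1630 × 0.02040 = 2.055e+05 m³/day.

206000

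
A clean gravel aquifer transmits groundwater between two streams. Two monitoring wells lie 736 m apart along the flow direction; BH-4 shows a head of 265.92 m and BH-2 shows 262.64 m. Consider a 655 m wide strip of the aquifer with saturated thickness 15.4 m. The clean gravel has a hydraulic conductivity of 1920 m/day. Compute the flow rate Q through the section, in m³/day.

86300

Cross-sectional area A = 655 × 15.4 = 10087 m².
Hydraulic gradient i = (265.92 − 262.64) / 736 = 3.28 / 736 = 0.004457.
Darcy's law: Q = K · A · i = 1920 × 10087 × 0.004457 = 86310 m³/day.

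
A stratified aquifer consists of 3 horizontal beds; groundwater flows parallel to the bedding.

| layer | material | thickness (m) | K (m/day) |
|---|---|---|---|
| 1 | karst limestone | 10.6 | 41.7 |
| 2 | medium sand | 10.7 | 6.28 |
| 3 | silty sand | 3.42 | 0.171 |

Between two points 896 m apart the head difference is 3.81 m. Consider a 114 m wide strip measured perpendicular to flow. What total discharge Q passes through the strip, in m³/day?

Flow is parallel to layering, so each bed carries its own Darcy discharge and the transmissivities add.
Σ(K_i·b_i) = 41.7×10.6 + 6.28×10.7 + 0.171×3.42 = 509.8 m²/day.
Hydraulic gradient i = Δh / L = 3.81 / 896 = 0.004252.
Q = Σ(K_i·b_i) · W · i = 509.8 × 114 × 0.004252 = 247.1 m³/day.

247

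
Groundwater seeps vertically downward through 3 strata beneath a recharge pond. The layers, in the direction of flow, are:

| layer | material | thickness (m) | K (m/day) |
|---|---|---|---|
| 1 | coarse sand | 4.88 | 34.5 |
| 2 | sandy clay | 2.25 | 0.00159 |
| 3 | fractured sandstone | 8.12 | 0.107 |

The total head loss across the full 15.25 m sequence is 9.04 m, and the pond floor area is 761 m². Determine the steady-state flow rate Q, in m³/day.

4.61

Flow is perpendicular to layering, so the layers act in series and the equivalent K is the thickness-weighted harmonic mean.
Total thickness L = 4.88 + 2.25 + 8.12 = 15.25 m.
Σ(b_i/K_i) = 4.88/34.5 + 2.25/0.00159 + 8.12/0.107 = 1491 d.
K_eq = L / Σ(b_i/K_i) = 15.25 / 1491 = 0.01023 m/day.
Q = K_eq · A · (Δh/L) = 0.01023 × 761 × (9.04/15.25) = 4.614 m³/day.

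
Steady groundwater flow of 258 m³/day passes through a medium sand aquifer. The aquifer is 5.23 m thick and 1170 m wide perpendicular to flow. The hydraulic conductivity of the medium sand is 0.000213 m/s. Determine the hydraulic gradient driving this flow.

0.00229

Convert K: 0.000213 m/s × 86400 = 18.40 m/day.
Cross-sectional area A = 1170 × 5.23 = 6119 m².
From Q = K·A·i, i = Q / (K·A) = 258 / (18.40 × 6119) = 0.002291.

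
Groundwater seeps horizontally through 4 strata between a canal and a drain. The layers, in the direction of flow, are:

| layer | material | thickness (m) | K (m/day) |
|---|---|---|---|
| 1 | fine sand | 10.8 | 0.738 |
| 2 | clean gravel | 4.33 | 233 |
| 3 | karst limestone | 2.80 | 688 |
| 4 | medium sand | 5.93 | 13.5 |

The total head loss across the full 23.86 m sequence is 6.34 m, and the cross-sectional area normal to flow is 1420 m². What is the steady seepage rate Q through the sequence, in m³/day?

596

Flow is perpendicular to layering, so the layers act in series and the equivalent K is the thickness-weighted harmonic mean.
Total thickness L = 10.8 + 4.33 + 2.80 + 5.93 = 23.86 m.
Σ(b_i/K_i) = 10.8/0.738 + 4.33/233 + 2.80/688 + 5.93/13.5 = 15.10 d.
K_eq = L / Σ(b_i/K_i) = 23.86 / 15.10 = 1.581 m/day.
Q = K_eq · A · (Δh/L) = 1.581 × 1420 × (6.34/23.86) = 596.4 m³/day.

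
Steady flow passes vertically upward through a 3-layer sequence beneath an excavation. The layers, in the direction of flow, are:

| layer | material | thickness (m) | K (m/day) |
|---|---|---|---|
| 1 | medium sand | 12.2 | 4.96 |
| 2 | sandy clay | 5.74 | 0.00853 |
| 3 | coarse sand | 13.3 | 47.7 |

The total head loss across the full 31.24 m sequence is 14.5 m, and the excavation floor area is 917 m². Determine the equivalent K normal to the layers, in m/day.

0.0462

Flow is perpendicular to layering, so the layers act in series and the equivalent K is the thickness-weighted harmonic mean.
Total thickness L = 12.2 + 5.74 + 13.3 = 31.24 m.
Σ(b_i/K_i) = 12.2/4.96 + 5.74/0.00853 + 13.3/47.7 = 675.7 d.
K_eq = L / Σ(b_i/K_i) = 31.24 / 675.7 = 0.04624 m/day.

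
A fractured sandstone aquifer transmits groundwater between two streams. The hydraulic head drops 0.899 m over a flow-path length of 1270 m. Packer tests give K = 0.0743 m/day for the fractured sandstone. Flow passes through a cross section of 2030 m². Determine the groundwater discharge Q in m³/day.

Hydraulic gradient i = Δh / L = 0.899 / 1270 = 0.0007079.
Darcy's law: Q = K · A · i = 0.07430 × 2030 × 0.0007079 = 0.1068 m³/day.

0.107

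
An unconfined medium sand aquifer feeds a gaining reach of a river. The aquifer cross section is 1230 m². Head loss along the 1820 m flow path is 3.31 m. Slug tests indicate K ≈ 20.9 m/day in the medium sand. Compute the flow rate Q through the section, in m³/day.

46.8

Hydraulic gradient i = Δh / L = 3.31 / 1820 = 0.001819.
Darcy's law: Q = K · A · i = 20.90 × 1230 × 0.001819 = 46.75 m³/day.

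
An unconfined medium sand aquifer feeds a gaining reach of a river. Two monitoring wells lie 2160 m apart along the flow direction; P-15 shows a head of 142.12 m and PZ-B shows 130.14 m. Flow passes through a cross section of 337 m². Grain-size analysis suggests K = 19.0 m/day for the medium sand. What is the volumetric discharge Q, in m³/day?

Hydraulic gradient i = (142.12 − 130.14) / 2160 = 11.98 / 2160 = 0.005546.
Darcy's law: Q = K · A · i = 19.00 × 337.0 × 0.005546 = 35.51 m³/day.

35.5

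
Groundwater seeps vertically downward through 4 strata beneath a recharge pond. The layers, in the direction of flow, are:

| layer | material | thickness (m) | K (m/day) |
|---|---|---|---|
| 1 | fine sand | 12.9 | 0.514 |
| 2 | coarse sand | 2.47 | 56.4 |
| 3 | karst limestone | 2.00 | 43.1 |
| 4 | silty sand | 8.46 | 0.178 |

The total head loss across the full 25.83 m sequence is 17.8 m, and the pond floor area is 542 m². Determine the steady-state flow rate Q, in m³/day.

Flow is perpendicular to layering, so the layers act in series and the equivalent K is the thickness-weighted harmonic mean.
Total thickness L = 12.9 + 2.47 + 2.00 + 8.46 = 25.83 m.
Σ(b_i/K_i) = 12.9/0.514 + 2.47/56.4 + 2.00/43.1 + 8.46/0.178 = 72.72 d.
K_eq = L / Σ(b_i/K_i) = 25.83 / 72.72 = 0.3552 m/day.
Q = K_eq · A · (Δh/L) = 0.3552 × 542 × (17.8/25.83) = 132.7 m³/day.

133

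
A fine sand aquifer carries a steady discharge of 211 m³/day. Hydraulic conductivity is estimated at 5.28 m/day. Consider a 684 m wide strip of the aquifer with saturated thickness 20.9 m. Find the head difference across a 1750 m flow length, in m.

4.89

Cross-sectional area A = 684 × 20.9 = 14296 m².
From Q = K·A·i, i = Q / (K·A) = 211 / (5.280 × 14296) = 0.002795.
Head loss Δh = i · L = 0.002795 × 1750 = 4.892 m.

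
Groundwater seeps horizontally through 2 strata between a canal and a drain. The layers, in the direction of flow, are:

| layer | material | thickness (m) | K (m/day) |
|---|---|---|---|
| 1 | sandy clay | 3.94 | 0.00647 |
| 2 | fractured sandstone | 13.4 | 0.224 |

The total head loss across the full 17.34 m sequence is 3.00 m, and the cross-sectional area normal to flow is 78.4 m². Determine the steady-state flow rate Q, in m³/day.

Flow is perpendicular to layering, so the layers act in series and the equivalent K is the thickness-weighted harmonic mean.
Total thickness L = 3.94 + 13.4 = 17.34 m.
Σ(b_i/K_i) = 3.94/0.00647 + 13.4/0.224 = 668.8 d.
K_eq = L / Σ(b_i/K_i) = 17.34 / 668.8 = 0.02593 m/day.
Q = K_eq · A · (Δh/L) = 0.02593 × 78.4 × (3.00/17.34) = 0.3517 m³/day.

0.352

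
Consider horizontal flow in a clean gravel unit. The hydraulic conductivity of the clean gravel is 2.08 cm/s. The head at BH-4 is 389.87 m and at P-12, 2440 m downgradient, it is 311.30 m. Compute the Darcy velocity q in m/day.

Convert K: 2.08 cm/s × 864 = 1797 m/day.
Hydraulic gradient i = (389.87 − 311.30) / 2440 = 78.57 / 2440 = 0.03220.
Specific discharge q = K · i = 1797 × 0.03220 = 57.87 m/day.

57.9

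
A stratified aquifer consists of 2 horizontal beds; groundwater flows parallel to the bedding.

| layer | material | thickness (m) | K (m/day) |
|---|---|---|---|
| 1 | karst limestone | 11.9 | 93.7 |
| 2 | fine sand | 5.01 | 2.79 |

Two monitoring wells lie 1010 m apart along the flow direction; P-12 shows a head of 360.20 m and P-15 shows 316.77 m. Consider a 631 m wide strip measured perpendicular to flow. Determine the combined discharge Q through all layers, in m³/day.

30600

Flow is parallel to layering, so each bed carries its own Darcy discharge and the transmissivities add.
Σ(K_i·b_i) = 93.7×11.9 + 2.79×5.01 = 1129 m²/day.
Hydraulic gradient i = (360.20 − 316.77) / 1010 = 43.43 / 1010 = 0.04300.
Q = Σ(K_i·b_i) · W · i = 1129 × 631 × 0.04300 = 30633 m³/day.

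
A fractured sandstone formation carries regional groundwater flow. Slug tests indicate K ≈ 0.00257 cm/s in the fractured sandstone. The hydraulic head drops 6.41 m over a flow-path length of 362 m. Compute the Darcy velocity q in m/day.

Convert K: 0.00257 cm/s × 864 = 2.220 m/day.
Hydraulic gradient i = Δh / L = 6.41 / 362 = 0.01771.
Specific discharge q = K · i = 2.220 × 0.01771 = 0.03932 m/day.

0.0393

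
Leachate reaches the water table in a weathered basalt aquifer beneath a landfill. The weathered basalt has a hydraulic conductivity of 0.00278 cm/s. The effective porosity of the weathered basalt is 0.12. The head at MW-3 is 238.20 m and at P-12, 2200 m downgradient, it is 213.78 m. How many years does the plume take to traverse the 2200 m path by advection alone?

27.1

Convert K: 0.00278 cm/s × 864 = 2.402 m/day.
Hydraulic gradient i = (238.20 − 213.78) / 2200 = 24.42 / 2200 = 0.01110.
Darcy flux q = K · i = 2.402 × 0.01110 = 0.02666 m/day.
Seepage velocity v = q / n_e = 0.02666 / 0.12 = 0.2222 m/day.
Travel time t = L / v = 2200 / 0.2222 = 9902 days = 27.11 years.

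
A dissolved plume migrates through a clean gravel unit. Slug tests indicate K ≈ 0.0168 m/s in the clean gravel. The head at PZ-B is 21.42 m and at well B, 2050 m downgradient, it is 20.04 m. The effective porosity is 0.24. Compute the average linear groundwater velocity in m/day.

4.07

Convert K: 0.0168 m/s × 86400 = 1452 m/day.
Hydraulic gradient i = (21.42 − 20.04) / 2050 = 1.38 / 2050 = 0.0006732.
Darcy flux q = K · i = 1452 × 0.0006732 = 0.9771 m/day.
Seepage velocity v = q / n_e = 0.9771 / 0.24 = 4.071 m/day.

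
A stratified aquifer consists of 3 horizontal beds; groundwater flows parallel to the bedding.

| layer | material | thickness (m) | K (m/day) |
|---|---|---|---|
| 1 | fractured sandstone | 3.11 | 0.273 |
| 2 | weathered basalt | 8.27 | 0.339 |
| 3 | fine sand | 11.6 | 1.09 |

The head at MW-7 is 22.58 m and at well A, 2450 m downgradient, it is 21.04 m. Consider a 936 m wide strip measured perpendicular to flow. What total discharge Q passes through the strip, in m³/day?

Flow is parallel to layering, so each bed carries its own Darcy discharge and the transmissivities add.
Σ(K_i·b_i) = 0.273×3.11 + 0.339×8.27 + 1.09×11.6 = 16.30 m²/day.
Hydraulic gradient i = (22.58 − 21.04) / 2450 = 1.54 / 2450 = 0.0006286.
Q = Σ(K_i·b_i) · W · i = 16.30 × 936 × 0.0006286 = 9.588 m³/day.

9.59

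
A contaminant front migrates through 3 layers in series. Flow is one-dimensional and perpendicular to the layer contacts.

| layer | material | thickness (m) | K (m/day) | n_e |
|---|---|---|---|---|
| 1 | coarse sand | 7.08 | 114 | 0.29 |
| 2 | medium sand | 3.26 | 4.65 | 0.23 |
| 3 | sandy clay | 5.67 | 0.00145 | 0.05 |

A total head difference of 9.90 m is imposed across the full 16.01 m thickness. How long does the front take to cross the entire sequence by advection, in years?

With flow normal to the layers, continuity requires the same specific discharge q through every layer.
Σ(b_i/K_i) = 7.08/114 + 3.26/4.65 + 5.67/0.00145 = 3911 d.
q = Δh / Σ(b_i/K_i) = 9.90 / 3911 = 0.002531 m/day.
In each layer the seepage velocity is v_i = q/n_i, so the layer transit time is t_i = b_i·n_i / q:
  layer 1 (coarse sand): t_1 = 7.08 × 0.29 / 0.002531 = 811.1 d
  layer 2 (medium sand): t_2 = 3.26 × 0.23 / 0.002531 = 296.2 d
  layer 3 (sandy clay): t_3 = 5.67 × 0.05 / 0.002531 = 112.0 d
Total t = Σ t_i = 1219 days = 3.338 years.

3.34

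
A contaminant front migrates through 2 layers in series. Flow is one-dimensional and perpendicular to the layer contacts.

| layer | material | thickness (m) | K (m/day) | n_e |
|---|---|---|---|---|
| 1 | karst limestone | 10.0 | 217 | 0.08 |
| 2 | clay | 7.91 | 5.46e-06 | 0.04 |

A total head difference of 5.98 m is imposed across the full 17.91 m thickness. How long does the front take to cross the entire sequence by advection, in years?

With flow normal to the layers, continuity requires the same specific discharge q through every layer.
Σ(b_i/K_i) = 10.0/217 + 7.91/5.46e-06 = 1.449e+06 d.
q = Δh / Σ(b_i/K_i) = 5.98 / 1.449e+06 = 4.128e-06 m/day.
In each layer the seepage velocity is v_i = q/n_i, so the layer transit time is t_i = b_i·n_i / q:
  layer 1 (karst limestone): t_1 = 10.0 × 0.08 / 4.128e-06 = 1.938e+05 d
  layer 2 (clay): t_2 = 7.91 × 0.04 / 4.128e-06 = 76651 d
Total t = Σ t_i = 2.705e+05 days = 740.5 years.

740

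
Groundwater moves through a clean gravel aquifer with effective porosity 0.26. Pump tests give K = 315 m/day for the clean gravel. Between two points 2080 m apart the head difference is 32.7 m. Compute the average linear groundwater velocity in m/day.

Hydraulic gradient i = Δh / L = 32.7 / 2080 = 0.01572.
Darcy flux q = K · i = 315.0 × 0.01572 = 4.952 m/day.
Seepage velocity v = q / n_e = 4.952 / 0.26 = 19.05 m/day.

19.0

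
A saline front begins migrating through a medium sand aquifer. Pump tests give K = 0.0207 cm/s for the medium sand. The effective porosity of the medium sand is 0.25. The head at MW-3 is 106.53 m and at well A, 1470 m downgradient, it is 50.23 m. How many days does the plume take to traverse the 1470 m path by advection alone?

537

Convert K: 0.0207 cm/s × 864 = 17.88 m/day.
Hydraulic gradient i = (106.53 − 50.23) / 1470 = 56.3 / 1470 = 0.03830.
Darcy flux q = K · i = 17.88 × 0.03830 = 0.6850 m/day.
Seepage velocity v = q / n_e = 0.6850 / 0.25 = 2.740 m/day.
Travel time t = L / v = 1470 / 2.740 = 536.5 days.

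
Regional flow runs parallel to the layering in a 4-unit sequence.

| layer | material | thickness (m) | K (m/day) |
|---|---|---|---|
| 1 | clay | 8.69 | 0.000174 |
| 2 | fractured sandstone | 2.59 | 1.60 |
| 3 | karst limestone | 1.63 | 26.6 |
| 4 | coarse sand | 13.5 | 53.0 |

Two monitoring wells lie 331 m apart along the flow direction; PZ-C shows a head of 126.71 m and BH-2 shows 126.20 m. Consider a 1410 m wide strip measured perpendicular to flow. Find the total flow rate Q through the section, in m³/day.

1660

Flow is parallel to layering, so each bed carries its own Darcy discharge and the transmissivities add.
Σ(K_i·b_i) = 0.000174×8.69 + 1.60×2.59 + 26.6×1.63 + 53.0×13.5 = 763.0 m²/day.
Hydraulic gradient i = (126.71 − 126.20) / 331 = 0.51 / 331 = 0.001541.
Q = Σ(K_i·b_i) · W · i = 763.0 × 1410 × 0.001541 = 1658 m³/day.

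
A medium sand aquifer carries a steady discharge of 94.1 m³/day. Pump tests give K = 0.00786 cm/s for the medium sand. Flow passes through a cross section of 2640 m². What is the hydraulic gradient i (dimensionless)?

0.00525

Convert K: 0.00786 cm/s × 864 = 6.791 m/day.
From Q = K·A·i, i = Q / (K·A) = 94.1 / (6.791 × 2640) = 0.005249.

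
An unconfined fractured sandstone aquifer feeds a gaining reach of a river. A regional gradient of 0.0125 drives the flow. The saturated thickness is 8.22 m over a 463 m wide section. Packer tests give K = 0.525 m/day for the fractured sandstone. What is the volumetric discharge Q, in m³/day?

Cross-sectional area A = 463 × 8.22 = 3806 m².
Hydraulic gradient i = 0.0125.
Darcy's law: Q = K · A · i = 0.5250 × 3806 × 0.01250 = 24.98 m³/day.

25.0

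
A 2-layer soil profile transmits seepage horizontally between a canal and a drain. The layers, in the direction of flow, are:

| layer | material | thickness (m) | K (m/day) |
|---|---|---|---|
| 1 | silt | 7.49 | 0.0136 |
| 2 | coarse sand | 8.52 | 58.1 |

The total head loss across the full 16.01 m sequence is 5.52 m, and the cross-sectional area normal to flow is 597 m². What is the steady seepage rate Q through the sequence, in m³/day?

5.98

Flow is perpendicular to layering, so the layers act in series and the equivalent K is the thickness-weighted harmonic mean.
Total thickness L = 7.49 + 8.52 = 16.01 m.
Σ(b_i/K_i) = 7.49/0.0136 + 8.52/58.1 = 550.9 d.
K_eq = L / Σ(b_i/K_i) = 16.01 / 550.9 = 0.02906 m/day.
Q = K_eq · A · (Δh/L) = 0.02906 × 597 × (5.52/16.01) = 5.982 m³/day.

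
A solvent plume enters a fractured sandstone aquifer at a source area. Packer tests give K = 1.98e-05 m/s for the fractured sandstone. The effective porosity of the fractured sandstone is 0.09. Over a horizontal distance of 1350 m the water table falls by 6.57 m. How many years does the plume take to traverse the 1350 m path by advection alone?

40.0

Convert K: 1.98e-05 m/s × 86400 = 1.711 m/day.
Hydraulic gradient i = Δh / L = 6.57 / 1350 = 0.004867.
Darcy flux q = K · i = 1.711 × 0.004867 = 0.008326 m/day.
Seepage velocity v = q / n_e = 0.008326 / 0.09 = 0.09251 m/day.
Travel time t = L / v = 1350 / 0.09251 = 14594 days = 39.96 years.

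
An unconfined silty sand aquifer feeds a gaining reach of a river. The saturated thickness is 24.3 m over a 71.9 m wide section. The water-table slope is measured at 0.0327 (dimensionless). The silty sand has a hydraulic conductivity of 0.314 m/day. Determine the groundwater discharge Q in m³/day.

Cross-sectional area A = 71.9 × 24.3 = 1747 m².
Hydraulic gradient i = 0.0327.
Darcy's law: Q = K · A · i = 0.3140 × 1747 × 0.03270 = 17.94 m³/day.

17.9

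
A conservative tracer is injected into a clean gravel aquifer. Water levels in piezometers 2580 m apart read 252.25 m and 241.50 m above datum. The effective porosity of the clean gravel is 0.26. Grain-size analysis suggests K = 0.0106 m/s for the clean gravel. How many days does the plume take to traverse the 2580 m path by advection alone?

176

Convert K: 0.0106 m/s × 86400 = 915.8 m/day.
Hydraulic gradient i = (252.25 − 241.50) / 2580 = 10.75 / 2580 = 0.004167.
Darcy flux q = K · i = 915.8 × 0.004167 = 3.816 m/day.
Seepage velocity v = q / n_e = 3.816 / 0.26 = 14.68 m/day.
Travel time t = L / v = 2580 / 14.68 = 175.8 days.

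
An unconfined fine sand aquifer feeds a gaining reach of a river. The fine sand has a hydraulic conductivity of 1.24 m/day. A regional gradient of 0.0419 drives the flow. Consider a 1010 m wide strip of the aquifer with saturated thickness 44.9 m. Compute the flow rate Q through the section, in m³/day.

2360

Cross-sectional area A = 1010 × 44.9 = 45349 m².
Hydraulic gradient i = 0.0419.
Darcy's law: Q = K · A · i = 1.240 × 45349 × 0.04190 = 2356 m³/day.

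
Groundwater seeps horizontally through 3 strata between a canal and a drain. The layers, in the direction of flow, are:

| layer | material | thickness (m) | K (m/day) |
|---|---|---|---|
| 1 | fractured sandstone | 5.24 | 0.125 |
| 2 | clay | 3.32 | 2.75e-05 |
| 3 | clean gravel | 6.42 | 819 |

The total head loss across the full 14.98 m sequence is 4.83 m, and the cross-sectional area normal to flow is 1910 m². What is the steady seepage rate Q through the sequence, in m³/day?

Flow is perpendicular to layering, so the layers act in series and the equivalent K is the thickness-weighted harmonic mean.
Total thickness L = 5.24 + 3.32 + 6.42 = 14.98 m.
Σ(b_i/K_i) = 5.24/0.125 + 3.32/2.75e-05 + 6.42/819 = 1.208e+05 d.
K_eq = L / Σ(b_i/K_i) = 14.98 / 1.208e+05 = 0.0001240 m/day.
Q = K_eq · A · (Δh/L) = 0.0001240 × 1910 × (4.83/14.98) = 0.07639 m³/day.

0.0764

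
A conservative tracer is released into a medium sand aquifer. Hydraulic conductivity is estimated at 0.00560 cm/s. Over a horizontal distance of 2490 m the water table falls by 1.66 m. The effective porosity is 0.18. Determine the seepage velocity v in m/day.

Convert K: 0.00560 cm/s × 864 = 4.838 m/day.
Hydraulic gradient i = Δh / L = 1.66 / 2490 = 0.0006667.
Darcy flux q = K · i = 4.838 × 0.0006667 = 0.003226 m/day.
Seepage velocity v = q / n_e = 0.003226 / 0.18 = 0.01792 m/day.

0.0179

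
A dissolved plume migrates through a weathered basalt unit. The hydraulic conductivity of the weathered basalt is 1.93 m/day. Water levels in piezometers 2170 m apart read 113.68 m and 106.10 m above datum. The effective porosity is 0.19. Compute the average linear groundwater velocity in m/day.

0.0355

Hydraulic gradient i = (113.68 − 106.10) / 2170 = 7.58 / 2170 = 0.003493.
Darcy flux q = K · i = 1.930 × 0.003493 = 0.006742 m/day.
Seepage velocity v = q / n_e = 0.006742 / 0.19 = 0.03548 m/day.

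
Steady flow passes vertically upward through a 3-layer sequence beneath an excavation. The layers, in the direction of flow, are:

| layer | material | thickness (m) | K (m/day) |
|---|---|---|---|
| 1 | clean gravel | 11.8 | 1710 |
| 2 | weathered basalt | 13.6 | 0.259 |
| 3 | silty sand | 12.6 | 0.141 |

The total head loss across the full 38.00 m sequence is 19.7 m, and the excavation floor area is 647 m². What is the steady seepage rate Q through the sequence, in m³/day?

Flow is perpendicular to layering, so the layers act in series and the equivalent K is the thickness-weighted harmonic mean.
Total thickness L = 11.8 + 13.6 + 12.6 = 38.00 m.
Σ(b_i/K_i) = 11.8/1710 + 13.6/0.259 + 12.6/0.141 = 141.9 d.
K_eq = L / Σ(b_i/K_i) = 38.00 / 141.9 = 0.2678 m/day.
Q = K_eq · A · (Δh/L) = 0.2678 × 647 × (19.7/38.00) = 89.84 m³/day.

89.8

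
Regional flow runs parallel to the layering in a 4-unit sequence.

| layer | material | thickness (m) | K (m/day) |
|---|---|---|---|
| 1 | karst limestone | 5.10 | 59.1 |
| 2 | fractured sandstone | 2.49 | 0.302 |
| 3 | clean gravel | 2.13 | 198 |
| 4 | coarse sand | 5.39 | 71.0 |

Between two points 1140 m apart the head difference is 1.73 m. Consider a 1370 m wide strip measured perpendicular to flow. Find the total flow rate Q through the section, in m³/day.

Flow is parallel to layering, so each bed carries its own Darcy discharge and the transmissivities add.
Σ(K_i·b_i) = 59.1×5.10 + 0.302×2.49 + 198×2.13 + 71.0×5.39 = 1107 m²/day.
Hydraulic gradient i = Δh / L = 1.73 / 1140 = 0.001518.
Q = Σ(K_i·b_i) · W · i = 1107 × 1370 × 0.001518 = 2301 m³/day.

2300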